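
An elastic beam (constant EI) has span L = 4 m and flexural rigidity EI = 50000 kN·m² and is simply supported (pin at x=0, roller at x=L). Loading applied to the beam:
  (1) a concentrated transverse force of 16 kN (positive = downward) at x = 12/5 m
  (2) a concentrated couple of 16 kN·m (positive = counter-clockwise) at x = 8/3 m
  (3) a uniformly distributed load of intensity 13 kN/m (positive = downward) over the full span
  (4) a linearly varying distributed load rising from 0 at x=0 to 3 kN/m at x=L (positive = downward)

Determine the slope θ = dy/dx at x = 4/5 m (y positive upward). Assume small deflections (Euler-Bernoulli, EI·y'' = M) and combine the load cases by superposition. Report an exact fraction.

θ(4/5) = -34229/35156250 rad

Load 1 — point force P=16 kN at a=12/5 m (b=L-a=8/5):
  θ_1 = -Pb(L²-b²-3x²)/(6LEI)  [x≤a] = -16·(8/5)·(4²-(8/5)²-3·(4/5)²)/(6·4·50000) = -96/390625 rad
Load 2 — applied couple M₀=16 kN·m at a=8/3 m (b=L-a=4/3):
  θ_2 = (M₀x²/(2L)+C₁)/EI  [x≤a] with C₁=M₀(3b²-L²)/(6L)=-64/9 = (16·(4/5)²/(2·4)+(-64/9))/50000 = -82/703125 rad
Load 3 — uniform load w=13 kN/m over full span:
  θ_3 = -w(L³-6Lx²+4x³)/(24EI) = -13·(4³-6·4·(4/5)²+4·(4/5)³)/(24·50000) = -429/781250 rad
Load 4 — triangular load w₀=3 kN/m (0→w₀ over full span):
  θ_4 = -w₀(7L⁴-30L²x²+15x⁴)/(360LEI) = -3·(7·4⁴-30·4²·(4/5)²+15·(4/5)⁴)/(360·4·50000) = -364/5859375 rad
Superposition: θ = Σ θ_i = -34229/35156250 rad ≈ -0.000974 rad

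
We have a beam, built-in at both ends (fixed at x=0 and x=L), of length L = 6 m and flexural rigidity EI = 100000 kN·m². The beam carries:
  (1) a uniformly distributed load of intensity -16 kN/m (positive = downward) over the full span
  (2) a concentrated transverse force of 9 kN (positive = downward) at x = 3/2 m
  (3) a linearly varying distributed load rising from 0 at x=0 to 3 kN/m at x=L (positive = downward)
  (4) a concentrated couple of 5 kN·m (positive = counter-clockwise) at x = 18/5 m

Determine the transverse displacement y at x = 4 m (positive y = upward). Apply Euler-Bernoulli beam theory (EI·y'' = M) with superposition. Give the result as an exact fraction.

Load 1 — uniform load w=-16 kN/m over full span:
  y_1 = -wx²(L-x)²/(24EI) = -(-16)·4²·(6-4)²/(24·100000) = 4/9375 m
Load 2 — point force P=9 kN at a=3/2 m (b=L-a=9/2):
  y_2 = -Pa²(L-x)²(3bL-(3b+a)(L-x))/(6L³EI)  [x>a] = -9·(3/2)²·(6-4)²·(3·(9/2)·6-(3·(9/2)+(3/2))·(6-4))/(6·6³·100000) = -51/1600000 m
Load 3 — triangular load w₀=3 kN/m (0→w₀ over full span):
  y_3 = -w₀x²(L-x)²(x+2L)/(120LEI) = -3·4²·(6-4)²·(4+2·6)/(120·6·100000) = -2/46875 m
Load 4 — applied couple M₀=5 kN·m at a=18/5 m (b=L-a=12/5):
  y_4 = (R_Ax³/6 - M_Ax²/2 - M₀(x-a)²/2)/EI  [x>a] with R_A=6/5, M_A=8/5 = ((6/5)·4³/6 - (8/5)·4²/2 - 5·(4-(18/5))²/2)/100000 = -1/250000 m
Superposition: y = Σ y_i = 557/1600000 m ≈ 0.000348 m

y(4) = 557/1600000 m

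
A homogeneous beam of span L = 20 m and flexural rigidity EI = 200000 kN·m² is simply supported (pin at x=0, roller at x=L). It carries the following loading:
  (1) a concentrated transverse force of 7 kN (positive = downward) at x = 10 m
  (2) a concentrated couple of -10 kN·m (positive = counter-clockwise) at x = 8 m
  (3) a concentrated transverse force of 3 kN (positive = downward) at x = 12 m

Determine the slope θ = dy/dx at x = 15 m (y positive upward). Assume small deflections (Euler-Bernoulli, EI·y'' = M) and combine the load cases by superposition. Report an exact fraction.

θ(15) = 5899/6000000 rad

Load 1 — point force P=7 kN at a=10 m (b=L-a=10):
  θ_1 = -Pa(2L²-6Lx+3x²+a²)/(6LEI)  [x>a] = -7·10·(2·20²-6·20·15+3·15²+10²)/(6·20·200000) = 21/32000 rad
Load 2 — applied couple M₀=-10 kN·m at a=8 m (b=L-a=12):
  θ_2 = (M₀x²/(2L)-M₀(x-a)+C₁)/EI  [x>a] with C₁=M₀(3b²-L²)/(6L)=-8/3 = ((-10)·15²/(2·20)-(-10)·(15-8)+(-8/3))/200000 = 133/2400000 rad
Load 3 — point force P=3 kN at a=12 m (b=L-a=8):
  θ_3 = -Pa(2L²-6Lx+3x²+a²)/(6LEI)  [x>a] = -3·12·(2·20²-6·20·15+3·15²+12²)/(6·20·200000) = 543/2000000 rad
Superposition: θ = Σ θ_i = 5899/6000000 rad ≈ 0.000983 rad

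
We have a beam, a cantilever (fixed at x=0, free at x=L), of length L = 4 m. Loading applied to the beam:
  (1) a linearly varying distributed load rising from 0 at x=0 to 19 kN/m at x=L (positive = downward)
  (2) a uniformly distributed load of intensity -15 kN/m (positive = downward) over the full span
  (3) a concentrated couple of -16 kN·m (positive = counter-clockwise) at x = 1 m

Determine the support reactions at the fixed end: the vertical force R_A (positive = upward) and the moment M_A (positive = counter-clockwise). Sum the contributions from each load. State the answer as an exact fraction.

R_A = -22 kN, M_A = -8/3 kN·m

Load 1 — triangular load w₀=19 kN/m (0→w₀ over full span):
  R_A = w₀L/2 = 19·4/2 = 38 kN
  M_A = w₀L²/3 = 19·4²/3 = 304/3 kN·m
Load 2 — uniform load w=-15 kN/m over full span:
  R_A = wL = (-15)·4 = -60 kN
  M_A = wL²/2 = (-15)·4²/2 = -120 kN·m
Load 3 — applied couple M₀=-16 kN·m at a=1 m (b=L-a=3):
  R_A = 0 kN
  M_A = -M₀ = -(-16) = 16 kN·m
Superposition: R_A = -22 kN, M_A = -8/3 kN·m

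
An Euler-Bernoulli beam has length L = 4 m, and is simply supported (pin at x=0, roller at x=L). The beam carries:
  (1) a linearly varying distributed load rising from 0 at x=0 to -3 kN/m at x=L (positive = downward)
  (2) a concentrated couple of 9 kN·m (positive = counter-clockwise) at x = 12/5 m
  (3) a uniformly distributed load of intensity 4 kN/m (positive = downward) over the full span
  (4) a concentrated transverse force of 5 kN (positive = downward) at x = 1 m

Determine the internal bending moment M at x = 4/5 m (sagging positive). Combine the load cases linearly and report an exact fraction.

Load 1 — triangular load w₀=-3 kN/m (0→w₀ over full span):
  M_1 = w₀Lx/6 - w₀x³/(6L) = (-3)·4·(4/5)/6 - (-3)·(4/5)³/(6·4) = -192/125 kN·m
Load 2 — applied couple M₀=9 kN·m at a=12/5 m (b=L-a=8/5):
  M_2 = M₀x/L  [x≤a] = 9·(4/5)/4 = 9/5 kN·m
Load 3 — uniform load w=4 kN/m over full span:
  M_3 = wx(L-x)/2 = 4·(4/5)·(4-(4/5))/2 = 128/25 kN·m
Load 4 — point force P=5 kN at a=1 m (b=L-a=3):
  M_4 = Pbx/L  [x≤a] = 5·3·(4/5)/4 = 3 kN·m
Superposition: M = Σ M_i = 1048/125 kN·m ≈ 8.384000 kN·m

M(4/5) = 1048/125 kN·m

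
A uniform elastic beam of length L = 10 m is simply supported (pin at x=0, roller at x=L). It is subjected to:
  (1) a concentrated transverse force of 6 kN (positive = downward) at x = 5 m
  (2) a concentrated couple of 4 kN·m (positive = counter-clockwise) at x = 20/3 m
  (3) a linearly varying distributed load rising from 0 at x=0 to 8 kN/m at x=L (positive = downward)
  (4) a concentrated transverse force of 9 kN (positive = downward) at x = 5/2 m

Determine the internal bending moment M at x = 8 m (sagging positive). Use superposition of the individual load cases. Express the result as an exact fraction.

Load 1 — point force P=6 kN at a=5 m (b=L-a=5):
  M_1 = Pa(L-x)/L  [x>a] = 6·5·(10-8)/10 = 6 kN·m
Load 2 — applied couple M₀=4 kN·m at a=20/3 m (b=L-a=10/3):
  M_2 = M₀x/L - M₀  [x>a] = 4·8/10 - 4 = -4/5 kN·m
Load 3 — triangular load w₀=8 kN/m (0→w₀ over full span):
  M_3 = w₀Lx/6 - w₀x³/(6L) = 8·10·8/6 - 8·8³/(6·10) = 192/5 kN·m
Load 4 — point force P=9 kN at a=5/2 m (b=L-a=15/2):
  M_4 = Pa(L-x)/L  [x>a] = 9·(5/2)·(10-8)/10 = 9/2 kN·m
Superposition: M = Σ M_i = 481/10 kN·m ≈ 48.100000 kN·m

M(8) = 481/10 kN·m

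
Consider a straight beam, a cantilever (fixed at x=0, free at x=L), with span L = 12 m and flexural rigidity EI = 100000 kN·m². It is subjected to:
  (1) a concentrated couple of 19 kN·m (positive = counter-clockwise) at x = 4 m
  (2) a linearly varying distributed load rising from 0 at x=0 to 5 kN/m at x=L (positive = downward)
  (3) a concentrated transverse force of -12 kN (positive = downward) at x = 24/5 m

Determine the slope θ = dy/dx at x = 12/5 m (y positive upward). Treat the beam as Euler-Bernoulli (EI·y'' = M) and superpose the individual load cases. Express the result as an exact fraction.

θ(12/5) = -10653/3125000 rad

Load 1 — applied couple M₀=19 kN·m at a=4 m (b=L-a=8):
  θ_1 = M₀x/EI  [x≤a] = 19·(12/5)/100000 = 57/125000 rad
Load 2 — triangular load w₀=5 kN/m (0→w₀ over full span):
  θ_2 = (w₀Lx²/4-w₀L²x/3-w₀x⁴/(24L))/EI = (5·12·(12/5)²/4-5·12²·(12/5)/3-5·(12/5)⁴/(24·12))/100000 = -7659/1562500 rad
Load 3 — point force P=-12 kN at a=24/5 m (b=L-a=36/5):
  θ_3 = -Px(2a-x)/(2EI)  [x≤a] = -(-12)·(12/5)·(2·(24/5)-(12/5))/(2·100000) = 81/78125 rad
Superposition: θ = Σ θ_i = -10653/3125000 rad ≈ -0.003409 rad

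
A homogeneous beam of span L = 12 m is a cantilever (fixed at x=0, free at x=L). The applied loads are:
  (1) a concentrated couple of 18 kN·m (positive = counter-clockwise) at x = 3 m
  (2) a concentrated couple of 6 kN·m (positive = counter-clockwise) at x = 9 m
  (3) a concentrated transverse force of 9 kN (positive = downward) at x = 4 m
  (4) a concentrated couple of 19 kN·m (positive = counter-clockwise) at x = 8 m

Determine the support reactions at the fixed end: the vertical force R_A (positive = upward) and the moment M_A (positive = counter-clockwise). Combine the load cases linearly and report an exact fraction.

R_A = 9 kN, M_A = -7 kN·m

Load 1 — applied couple M₀=18 kN·m at a=3 m (b=L-a=9):
  R_A = 0 kN
  M_A = -M₀ = -18 kN·m
Load 2 — applied couple M₀=6 kN·m at a=9 m (b=L-a=3):
  R_A = 0 kN
  M_A = -M₀ = -6 kN·m
Load 3 — point force P=9 kN at a=4 m (b=L-a=8):
  R_A = P = 9 kN
  M_A = Pa = 9·4 = 36 kN·m
Load 4 — applied couple M₀=19 kN·m at a=8 m (b=L-a=4):
  R_A = 0 kN
  M_A = -M₀ = -19 kN·m
Superposition: R_A = 9 kN, M_A = -7 kN·m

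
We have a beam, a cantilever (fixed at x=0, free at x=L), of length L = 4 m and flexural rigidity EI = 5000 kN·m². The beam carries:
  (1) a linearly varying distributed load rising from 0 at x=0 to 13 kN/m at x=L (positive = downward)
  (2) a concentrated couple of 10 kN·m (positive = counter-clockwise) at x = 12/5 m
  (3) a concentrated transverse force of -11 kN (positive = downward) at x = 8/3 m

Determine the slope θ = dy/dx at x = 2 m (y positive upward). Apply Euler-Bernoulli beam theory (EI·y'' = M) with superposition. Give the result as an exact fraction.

θ(2) = -193/30000 rad

Load 1 — triangular load w₀=13 kN/m (0→w₀ over full span):
  θ_1 = (w₀Lx²/4-w₀L²x/3-w₀x⁴/(24L))/EI = (13·4·2²/4-13·4²·2/3-13·2⁴/(24·4))/5000 = -533/30000 rad
Load 2 — applied couple M₀=10 kN·m at a=12/5 m (b=L-a=8/5):
  θ_2 = M₀x/EI  [x≤a] = 10·2/5000 = 1/250 rad
Load 3 — point force P=-11 kN at a=8/3 m (b=L-a=4/3):
  θ_3 = -Px(2a-x)/(2EI)  [x≤a] = -(-11)·2·(2·(8/3)-2)/(2·5000) = 11/1500 rad
Superposition: θ = Σ θ_i = -193/30000 rad ≈ -0.006433 rad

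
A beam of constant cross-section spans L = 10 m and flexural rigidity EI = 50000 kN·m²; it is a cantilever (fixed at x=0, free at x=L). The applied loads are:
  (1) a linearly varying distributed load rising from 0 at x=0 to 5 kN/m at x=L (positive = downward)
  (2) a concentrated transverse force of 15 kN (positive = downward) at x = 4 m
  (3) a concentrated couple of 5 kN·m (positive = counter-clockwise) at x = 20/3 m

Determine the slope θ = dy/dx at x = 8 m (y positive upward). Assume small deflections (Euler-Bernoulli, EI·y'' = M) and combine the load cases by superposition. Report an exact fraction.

θ(8) = -529/37500 rad

Load 1 — triangular load w₀=5 kN/m (0→w₀ over full span):
  θ_1 = (w₀Lx²/4-w₀L²x/3-w₀x⁴/(24L))/EI = (5·10·8²/4-5·10²·8/3-5·8⁴/(24·10))/50000 = -116/9375 rad
Load 2 — point force P=15 kN at a=4 m (b=L-a=6):
  θ_2 = -Pa²/(2EI)  [x>a] = -15·4²/(2·50000) = -3/1250 rad
Load 3 — applied couple M₀=5 kN·m at a=20/3 m (b=L-a=10/3):
  θ_3 = M₀a/EI  [x>a] = 5·(20/3)/50000 = 1/1500 rad
Superposition: θ = Σ θ_i = -529/37500 rad ≈ -0.014107 rad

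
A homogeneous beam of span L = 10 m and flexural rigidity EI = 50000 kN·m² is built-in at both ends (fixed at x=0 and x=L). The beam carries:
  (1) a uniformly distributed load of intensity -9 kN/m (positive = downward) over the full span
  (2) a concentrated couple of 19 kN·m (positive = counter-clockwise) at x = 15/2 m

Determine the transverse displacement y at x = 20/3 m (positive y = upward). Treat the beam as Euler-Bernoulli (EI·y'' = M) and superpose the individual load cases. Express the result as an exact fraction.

Load 1 — uniform load w=-9 kN/m over full span:
  y_1 = -wx²(L-x)²/(24EI) = -(-9)·(20/3)²·(10-(20/3))²/(24·50000) = 1/270 m
Load 2 — applied couple M₀=19 kN·m at a=15/2 m (b=L-a=5/2):
  y_2 = (R_Ax³/6 - M_Ax²/2)/EI  [x≤a] with R_A=171/80, M_A=95/16 = ((171/80)·(20/3)³/6 - (95/16)·(20/3)²/2)/50000 = -19/36000 m
Superposition: y = Σ y_i = 343/108000 m ≈ 0.003176 m

y(20/3) = 343/108000 m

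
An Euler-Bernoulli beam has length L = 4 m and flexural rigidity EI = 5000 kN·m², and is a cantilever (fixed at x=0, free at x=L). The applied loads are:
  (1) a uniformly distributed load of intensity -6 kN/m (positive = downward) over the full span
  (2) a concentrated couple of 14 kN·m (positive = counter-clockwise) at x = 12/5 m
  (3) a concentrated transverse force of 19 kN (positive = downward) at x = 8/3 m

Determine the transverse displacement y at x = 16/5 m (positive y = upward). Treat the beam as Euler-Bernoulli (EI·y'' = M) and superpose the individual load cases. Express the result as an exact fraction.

Load 1 — uniform load w=-6 kN/m over full span:
  y_1 = -wx²(x²-4Lx+6L²)/(24EI) = -(-6)·(16/5)²·((16/5)²-4·4·(16/5)+6·4²)/(24·5000) = 11008/390625 m
Load 2 — applied couple M₀=14 kN·m at a=12/5 m (b=L-a=8/5):
  y_2 = M₀a(2x-a)/(2EI)  [x>a] = 14·(12/5)·(2·(16/5)-(12/5))/(2·5000) = 42/3125 m
Load 3 — point force P=19 kN at a=8/3 m (b=L-a=4/3):
  y_3 = -Pa²(3x-a)/(6EI)  [x>a] = -19·(8/3)²·(3·(16/5)-(8/3))/(6·5000) = -7904/253125 m
Superposition: y = Σ y_i = 328898/31640625 m ≈ 0.010395 m

y(16/5) = 328898/31640625 m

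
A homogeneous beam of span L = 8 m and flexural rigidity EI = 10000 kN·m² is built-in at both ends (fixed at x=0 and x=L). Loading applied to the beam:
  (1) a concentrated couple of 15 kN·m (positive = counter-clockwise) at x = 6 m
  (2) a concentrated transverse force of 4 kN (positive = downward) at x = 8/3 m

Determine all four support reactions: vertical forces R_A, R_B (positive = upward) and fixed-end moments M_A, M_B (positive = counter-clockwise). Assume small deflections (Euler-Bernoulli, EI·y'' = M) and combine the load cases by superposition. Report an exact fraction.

R_A = 8765/1728 kN, M_A = 4073/432 kN·m, R_B = -1853/1728 kN, M_B = -2239/432 kN·m

Load 1 — applied couple M₀=15 kN·m at a=6 m (b=L-a=2):
  R_A = 6M₀ab/L³ = 6·15·6·2/8³ = 135/64 kN
  M_A = M₀b(2a-b)/L² = 15·2·(2·6-2)/8² = 75/16 kN·m
  R_B = -6M₀ab/L³ = -6·15·6·2/8³ = -135/64 kN
  M_B = M₀a(2b-a)/L² = 15·6·(2·2-6)/8² = -45/16 kN·m
Load 2 — point force P=4 kN at a=8/3 m (b=L-a=16/3):
  R_A = Pb²(3a+b)/L³ = 4·(16/3)²·(3·(8/3)+(16/3))/8³ = 80/27 kN
  M_A = Pab²/L² = 4·(8/3)·(16/3)²/8² = 128/27 kN·m
  R_B = Pa²(a+3b)/L³ = 4·(8/3)²·((8/3)+3·(16/3))/8³ = 28/27 kN
  M_B = -Pa²b/L² = -4·(8/3)²·(16/3)/8² = -64/27 kN·m
Superposition: R_A = 8765/1728 kN, M_A = 4073/432 kN·m, R_B = -1853/1728 kN, M_B = -2239/432 kN·m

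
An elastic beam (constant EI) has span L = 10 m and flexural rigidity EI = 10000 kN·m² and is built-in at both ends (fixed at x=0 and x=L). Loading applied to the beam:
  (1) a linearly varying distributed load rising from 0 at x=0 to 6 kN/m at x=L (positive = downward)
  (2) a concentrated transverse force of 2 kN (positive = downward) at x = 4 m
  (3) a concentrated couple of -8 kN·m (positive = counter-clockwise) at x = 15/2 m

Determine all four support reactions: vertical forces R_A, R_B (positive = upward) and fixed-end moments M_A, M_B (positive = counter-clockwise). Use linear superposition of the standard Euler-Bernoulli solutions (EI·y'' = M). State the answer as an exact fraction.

Load 1 — triangular load w₀=6 kN/m (0→w₀ over full span):
  R_A = 3w₀L/20 = 3·6·10/20 = 9 kN
  M_A = w₀L²/30 = 6·10²/30 = 20 kN·m
  R_B = 7w₀L/20 = 7·6·10/20 = 21 kN
  M_B = -w₀L²/20 = -6·10²/20 = -30 kN·m
Load 2 — point force P=2 kN at a=4 m (b=L-a=6):
  R_A = Pb²(3a+b)/L³ = 2·6²·(3·4+6)/10³ = 162/125 kN
  M_A = Pab²/L² = 2·4·6²/10² = 72/25 kN·m
  R_B = Pa²(a+3b)/L³ = 2·4²·(4+3·6)/10³ = 88/125 kN
  M_B = -Pa²b/L² = -2·4²·6/10² = -48/25 kN·m
Load 3 — applied couple M₀=-8 kN·m at a=15/2 m (b=L-a=5/2):
  R_A = 6M₀ab/L³ = 6·(-8)·(15/2)·(5/2)/10³ = -9/10 kN
  M_A = M₀b(2a-b)/L² = (-8)·(5/2)·(2·(15/2)-(5/2))/10² = -5/2 kN·m
  R_B = -6M₀ab/L³ = -6·(-8)·(15/2)·(5/2)/10³ = 9/10 kN
  M_B = M₀a(2b-a)/L² = (-8)·(15/2)·(2·(5/2)-(15/2))/10² = 3/2 kN·m
Superposition: R_A = 2349/250 kN, M_A = 1019/50 kN·m, R_B = 5651/250 kN, M_B = -1521/50 kN·m

R_A = 2349/250 kN, M_A = 1019/50 kN·m, R_B = 5651/250 kN, M_B = -1521/50 kN·m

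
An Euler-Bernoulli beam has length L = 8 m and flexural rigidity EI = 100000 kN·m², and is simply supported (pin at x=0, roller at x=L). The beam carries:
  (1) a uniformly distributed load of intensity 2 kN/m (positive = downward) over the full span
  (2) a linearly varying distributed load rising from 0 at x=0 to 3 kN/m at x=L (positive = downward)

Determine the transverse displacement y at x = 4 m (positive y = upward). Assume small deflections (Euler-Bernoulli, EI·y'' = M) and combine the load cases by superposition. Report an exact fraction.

y(4) = -7/3750 m

Load 1 — uniform load w=2 kN/m over full span:
  y_1 = -wx(L³-2Lx²+x³)/(24EI) = -2·4·(8³-2·8·4²+4³)/(24·100000) = -2/1875 m
Load 2 — triangular load w₀=3 kN/m (0→w₀ over full span):
  y_2 = -w₀x(7L⁴-10L²x²+3x⁴)/(360LEI) = -3·4·(7·8⁴-10·8²·4²+3·4⁴)/(360·8·100000) = -1/1250 m
Superposition: y = Σ y_i = -7/3750 m ≈ -0.001867 m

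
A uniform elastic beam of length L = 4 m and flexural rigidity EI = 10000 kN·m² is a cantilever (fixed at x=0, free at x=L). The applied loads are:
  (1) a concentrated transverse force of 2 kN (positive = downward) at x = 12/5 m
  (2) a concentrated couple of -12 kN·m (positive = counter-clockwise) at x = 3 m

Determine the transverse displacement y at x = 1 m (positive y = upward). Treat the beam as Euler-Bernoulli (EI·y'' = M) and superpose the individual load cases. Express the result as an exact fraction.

Load 1 — point force P=2 kN at a=12/5 m (b=L-a=8/5):
  y_1 = -Px²(3a-x)/(6EI)  [x≤a] = -2·1²·(3·(12/5)-1)/(6·10000) = -31/150000 m
Load 2 — applied couple M₀=-12 kN·m at a=3 m (b=L-a=1):
  y_2 = M₀x²/(2EI)  [x≤a] = (-12)·1²/(2·10000) = -3/5000 m
Superposition: y = Σ y_i = -121/150000 m ≈ -0.000807 m

y(1) = -121/150000 m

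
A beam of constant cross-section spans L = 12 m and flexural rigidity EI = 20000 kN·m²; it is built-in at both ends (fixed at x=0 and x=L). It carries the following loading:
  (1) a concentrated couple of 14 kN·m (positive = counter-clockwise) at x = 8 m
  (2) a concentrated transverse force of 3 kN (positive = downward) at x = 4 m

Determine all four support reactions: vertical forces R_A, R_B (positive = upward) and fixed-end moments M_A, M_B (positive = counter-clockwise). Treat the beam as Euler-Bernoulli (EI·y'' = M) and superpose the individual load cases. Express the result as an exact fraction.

Load 1 — applied couple M₀=14 kN·m at a=8 m (b=L-a=4):
  R_A = 6M₀ab/L³ = 6·14·8·4/12³ = 14/9 kN
  M_A = M₀b(2a-b)/L² = 14·4·(2·8-4)/12² = 14/3 kN·m
  R_B = -6M₀ab/L³ = -6·14·8·4/12³ = -14/9 kN
  M_B = M₀a(2b-a)/L² = 14·8·(2·4-8)/12² = 0 kN·m
Load 2 — point force P=3 kN at a=4 m (b=L-a=8):
  R_A = Pb²(3a+b)/L³ = 3·8²·(3·4+8)/12³ = 20/9 kN
  M_A = Pab²/L² = 3·4·8²/12² = 16/3 kN·m
  R_B = Pa²(a+3b)/L³ = 3·4²·(4+3·8)/12³ = 7/9 kN
  M_B = -Pa²b/L² = -3·4²·8/12² = -8/3 kN·m
Superposition: R_A = 34/9 kN, M_A = 10 kN·m, R_B = -7/9 kN, M_B = -8/3 kN·m

R_A = 34/9 kN, M_A = 10 kN·m, R_B = -7/9 kN, M_B = -8/3 kN·m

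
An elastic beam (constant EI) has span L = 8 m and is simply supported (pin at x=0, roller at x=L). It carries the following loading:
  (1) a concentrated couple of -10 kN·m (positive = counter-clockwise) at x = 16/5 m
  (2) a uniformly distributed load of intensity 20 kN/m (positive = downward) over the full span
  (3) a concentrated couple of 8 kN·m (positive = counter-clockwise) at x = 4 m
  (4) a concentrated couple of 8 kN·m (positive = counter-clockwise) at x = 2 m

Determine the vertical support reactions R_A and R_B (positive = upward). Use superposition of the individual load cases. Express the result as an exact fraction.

R_A = 323/4 kN, R_B = 317/4 kN

Load 1 — applied couple M₀=-10 kN·m at a=16/5 m (b=L-a=24/5):
  R_A = M₀/L = (-10)/8 = -5/4 kN
  R_B = -M₀/L = -(-10)/8 = 5/4 kN
Load 2 — uniform load w=20 kN/m over full span:
  R_A = wL/2 = 20·8/2 = 80 kN
  R_B = wL/2 = 20·8/2 = 80 kN
Load 3 — applied couple M₀=8 kN·m at a=4 m (b=L-a=4):
  R_A = M₀/L = 8/8 = 1 kN
  R_B = -M₀/L = -8/8 = -1 kN
Load 4 — applied couple M₀=8 kN·m at a=2 m (b=L-a=6):
  R_A = M₀/L = 8/8 = 1 kN
  R_B = -M₀/L = -8/8 = -1 kN
Superposition: R_A = 323/4 kN, R_B = 317/4 kN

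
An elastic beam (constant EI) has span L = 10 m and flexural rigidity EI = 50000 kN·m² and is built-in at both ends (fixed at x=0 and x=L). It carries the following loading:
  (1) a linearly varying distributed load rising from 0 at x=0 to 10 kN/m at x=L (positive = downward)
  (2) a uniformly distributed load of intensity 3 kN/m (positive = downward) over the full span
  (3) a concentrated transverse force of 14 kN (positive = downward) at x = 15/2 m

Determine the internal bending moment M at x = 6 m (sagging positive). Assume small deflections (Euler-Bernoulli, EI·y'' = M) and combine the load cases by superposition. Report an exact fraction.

M(6) = 1835/48 kN·m

Load 1 — triangular load w₀=10 kN/m (0→w₀ over full span):
  M_1 = 3w₀Lx/20 - w₀L²/30 - w₀x³/(6L) = 3·10·10·6/20 - 10·10²/30 - 10·6³/(6·10) = 62/3 kN·m
Load 2 — uniform load w=3 kN/m over full span:
  M_2 = wLx/2 - wL²/12 - wx²/2 = 3·10·6/2 - 3·10²/12 - 3·6²/2 = 11 kN·m
Load 3 — point force P=14 kN at a=15/2 m (b=L-a=5/2):
  M_3 = Pb²(3a+b)x/L³ - Pab²/L²  [x≤a] = 14·(5/2)²·(3·(15/2)+(5/2))·6/10³ - 14·(15/2)·(5/2)²/10² = 105/16 kN·m
Superposition: M = Σ M_i = 1835/48 kN·m ≈ 38.229167 kN·m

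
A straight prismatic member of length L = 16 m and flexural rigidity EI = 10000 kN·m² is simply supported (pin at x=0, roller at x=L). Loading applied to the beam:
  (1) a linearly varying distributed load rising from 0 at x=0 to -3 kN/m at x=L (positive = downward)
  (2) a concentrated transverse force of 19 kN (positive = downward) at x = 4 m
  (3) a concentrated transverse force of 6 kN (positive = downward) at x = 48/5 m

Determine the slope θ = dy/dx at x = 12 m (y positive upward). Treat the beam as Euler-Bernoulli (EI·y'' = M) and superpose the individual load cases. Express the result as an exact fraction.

θ(12) = 8707/1875000 rad

Load 1 — triangular load w₀=-3 kN/m (0→w₀ over full span):
  θ_1 = -w₀(7L⁴-30L²x²+15x⁴)/(360LEI) = -(-3)·(7·16⁴-30·16²·12²+15·12⁴)/(360·16·10000) = -1313/75000 rad
Load 2 — point force P=19 kN at a=4 m (b=L-a=12):
  θ_2 = -Pa(2L²-6Lx+3x²+a²)/(6LEI)  [x>a] = -19·4·(2·16²-6·16·12+3·12²+4²)/(6·16·10000) = 19/1250 rad
Load 3 — point force P=6 kN at a=48/5 m (b=L-a=32/5):
  θ_3 = -Pa(2L²-6Lx+3x²+a²)/(6LEI)  [x>a] = -6·(48/5)·(2·16²-6·16·12+3·12²+(48/5)²)/(6·16·10000) = 543/78125 rad
Superposition: θ = Σ θ_i = 8707/1875000 rad ≈ 0.004644 rad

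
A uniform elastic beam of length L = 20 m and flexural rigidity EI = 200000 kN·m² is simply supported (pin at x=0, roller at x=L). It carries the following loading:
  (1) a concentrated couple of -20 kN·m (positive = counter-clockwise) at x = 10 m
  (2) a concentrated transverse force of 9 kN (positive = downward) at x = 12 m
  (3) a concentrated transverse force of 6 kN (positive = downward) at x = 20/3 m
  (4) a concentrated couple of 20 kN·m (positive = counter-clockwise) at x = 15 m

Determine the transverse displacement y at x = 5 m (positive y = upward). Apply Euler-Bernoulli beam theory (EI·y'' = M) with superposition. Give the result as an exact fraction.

Load 1 — applied couple M₀=-20 kN·m at a=10 m (b=L-a=10):
  y_1 = (M₀x³/(6L)+C₁x)/EI  [x≤a] with C₁=M₀(3b²-L²)/(6L)=50/3 = ((-20)·5³/(6·20)+(50/3)·5)/200000 = 1/3200 m
Load 2 — point force P=9 kN at a=12 m (b=L-a=8):
  y_2 = -Pbx(L²-b²-x²)/(6LEI)  [x≤a] = -9·8·5·(20²-8²-5²)/(6·20·200000) = -933/200000 m
Load 3 — point force P=6 kN at a=20/3 m (b=L-a=40/3):
  y_3 = -Pbx(L²-b²-x²)/(6LEI)  [x≤a] = -6·(40/3)·5·(20²-(40/3)²-5²)/(6·20·200000) = -71/21600 m
Load 4 — applied couple M₀=20 kN·m at a=15 m (b=L-a=5):
  y_4 = (M₀x³/(6L)+C₁x)/EI  [x≤a] with C₁=M₀(3b²-L²)/(6L)=-325/6 = (20·5³/(6·20)+(-325/6)·5)/200000 = -1/800 m
Superposition: y = Σ y_i = -96007/10800000 m ≈ -0.008890 m

y(5) = -96007/10800000 m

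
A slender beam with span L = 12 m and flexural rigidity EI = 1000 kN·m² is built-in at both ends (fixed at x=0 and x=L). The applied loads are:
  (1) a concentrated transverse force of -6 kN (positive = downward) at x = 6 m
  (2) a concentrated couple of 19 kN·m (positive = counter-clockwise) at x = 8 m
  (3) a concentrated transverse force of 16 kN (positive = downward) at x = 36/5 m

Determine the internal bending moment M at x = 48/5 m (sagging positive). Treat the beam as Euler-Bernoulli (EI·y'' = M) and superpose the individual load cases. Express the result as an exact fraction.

Load 1 — point force P=-6 kN at a=6 m (b=L-a=6):
  M_1 = Pa²(a+3b)(L-x)/L³ - Pa²b/L²  [x>a] = (-6)·6²·(6+3·6)·(12-(48/5))/12³ - (-6)·6²·6/12² = 9/5 kN·m
Load 2 — applied couple M₀=19 kN·m at a=8 m (b=L-a=4):
  M_2 = R_Ax - M_A - M₀  [x>a] with R_A=19/9, M_A=19/3 = (19/9)·(48/5) - (19/3) - 19 = -76/15 kN·m
Load 3 — point force P=16 kN at a=36/5 m (b=L-a=24/5):
  M_3 = Pa²(a+3b)(L-x)/L³ - Pa²b/L²  [x>a] = 16·(36/5)²·((36/5)+3·(24/5))·(12-(48/5))/12³ - 16·(36/5)²·(24/5)/12² = -1728/625 kN·m
Superposition: M = Σ M_i = -11309/1875 kN·m ≈ -6.031467 kN·m

M(48/5) = -11309/1875 kN·m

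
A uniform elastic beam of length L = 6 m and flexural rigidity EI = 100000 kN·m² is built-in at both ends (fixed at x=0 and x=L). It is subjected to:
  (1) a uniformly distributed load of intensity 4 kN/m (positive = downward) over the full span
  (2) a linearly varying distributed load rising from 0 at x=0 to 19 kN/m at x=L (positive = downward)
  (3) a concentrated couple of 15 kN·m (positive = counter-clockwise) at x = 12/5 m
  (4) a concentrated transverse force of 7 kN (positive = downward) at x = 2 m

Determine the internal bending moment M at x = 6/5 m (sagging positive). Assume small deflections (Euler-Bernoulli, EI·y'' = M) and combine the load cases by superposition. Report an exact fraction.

M(6/5) = -144/125 kN·m

Load 1 — uniform load w=4 kN/m over full span:
  M_1 = wLx/2 - wL²/12 - wx²/2 = 4·6·(6/5)/2 - 4·6²/12 - 4·(6/5)²/2 = -12/25 kN·m
Load 2 — triangular load w₀=19 kN/m (0→w₀ over full span):
  M_2 = 3w₀Lx/20 - w₀L²/30 - w₀x³/(6L) = 3·19·6·(6/5)/20 - 19·6²/30 - 19·(6/5)³/(6·6) = -399/125 kN·m
Load 3 — applied couple M₀=15 kN·m at a=12/5 m (b=L-a=18/5):
  M_3 = R_Ax - M_A  [x≤a] with R_A=18/5, M_A=9/5 = (18/5)·(6/5) - (9/5) = 63/25 kN·m
Load 4 — point force P=7 kN at a=2 m (b=L-a=4):
  M_4 = Pb²(3a+b)x/L³ - Pab²/L²  [x≤a] = 7·4²·(3·2+4)·(6/5)/6³ - 7·2·4²/6² = 0 kN·m
Superposition: M = Σ M_i = -144/125 kN·m ≈ -1.152000 kN·m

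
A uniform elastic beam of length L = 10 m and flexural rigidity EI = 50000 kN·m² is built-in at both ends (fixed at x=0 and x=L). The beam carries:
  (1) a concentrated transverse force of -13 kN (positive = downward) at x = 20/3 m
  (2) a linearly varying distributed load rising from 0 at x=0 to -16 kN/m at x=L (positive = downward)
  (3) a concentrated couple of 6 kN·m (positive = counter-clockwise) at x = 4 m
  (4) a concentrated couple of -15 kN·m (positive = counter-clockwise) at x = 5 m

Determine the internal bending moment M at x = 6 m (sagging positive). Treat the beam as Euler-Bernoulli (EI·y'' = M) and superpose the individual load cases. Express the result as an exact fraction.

Load 1 — point force P=-13 kN at a=20/3 m (b=L-a=10/3):
  M_1 = Pb²(3a+b)x/L³ - Pab²/L²  [x≤a] = (-13)·(10/3)²·(3·(20/3)+(10/3))·6/10³ - (-13)·(20/3)·(10/3)²/10² = -286/27 kN·m
Load 2 — triangular load w₀=-16 kN/m (0→w₀ over full span):
  M_2 = 3w₀Lx/20 - w₀L²/30 - w₀x³/(6L) = 3·(-16)·10·6/20 - (-16)·10²/30 - (-16)·6³/(6·10) = -496/15 kN·m
Load 3 — applied couple M₀=6 kN·m at a=4 m (b=L-a=6):
  M_3 = R_Ax - M_A - M₀  [x>a] with R_A=108/125, M_A=18/25 = (108/125)·6 - (18/25) - 6 = -192/125 kN·m
Load 4 — applied couple M₀=-15 kN·m at a=5 m (b=L-a=5):
  M_4 = R_Ax - M_A - M₀  [x>a] with R_A=-9/4, M_A=-15/4 = (-9/4)·6 - (-15/4) - (-15) = 21/4 kN·m
Superposition: M = Σ M_i = -539261/13500 kN·m ≈ -39.945259 kN·m

M(6) = -539261/13500 kN·m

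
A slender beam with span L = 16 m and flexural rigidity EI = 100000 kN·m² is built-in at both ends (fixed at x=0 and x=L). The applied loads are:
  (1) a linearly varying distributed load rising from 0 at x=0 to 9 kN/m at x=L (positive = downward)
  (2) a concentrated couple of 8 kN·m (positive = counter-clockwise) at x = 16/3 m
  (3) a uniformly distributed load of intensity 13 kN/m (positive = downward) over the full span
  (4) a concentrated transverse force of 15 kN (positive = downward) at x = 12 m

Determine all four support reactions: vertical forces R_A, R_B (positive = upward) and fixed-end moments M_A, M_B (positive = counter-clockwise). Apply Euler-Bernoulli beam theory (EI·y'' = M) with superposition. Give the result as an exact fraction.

Load 1 — triangular load w₀=9 kN/m (0→w₀ over full span):
  R_A = 3w₀L/20 = 3·9·16/20 = 108/5 kN
  M_A = w₀L²/30 = 9·16²/30 = 384/5 kN·m
  R_B = 7w₀L/20 = 7·9·16/20 = 252/5 kN
  M_B = -w₀L²/20 = -9·16²/20 = -576/5 kN·m
Load 2 — applied couple M₀=8 kN·m at a=16/3 m (b=L-a=32/3):
  R_A = 6M₀ab/L³ = 6·8·(16/3)·(32/3)/16³ = 2/3 kN
  M_A = M₀b(2a-b)/L² = 8·(32/3)·(2·(16/3)-(32/3))/16² = 0 kN·m
  R_B = -6M₀ab/L³ = -6·8·(16/3)·(32/3)/16³ = -2/3 kN
  M_B = M₀a(2b-a)/L² = 8·(16/3)·(2·(32/3)-(16/3))/16² = 8/3 kN·m
Load 3 — uniform load w=13 kN/m over full span:
  R_A = wL/2 = 13·16/2 = 104 kN
  M_A = wL²/12 = 13·16²/12 = 832/3 kN·m
  R_B = wL/2 = 13·16/2 = 104 kN
  M_B = -wL²/12 = -13·16²/12 = -832/3 kN·m
Load 4 — point force P=15 kN at a=12 m (b=L-a=4):
  R_A = Pb²(3a+b)/L³ = 15·4²·(3·12+4)/16³ = 75/32 kN
  M_A = Pab²/L² = 15·12·4²/16² = 45/4 kN·m
  R_B = Pa²(a+3b)/L³ = 15·12²·(12+3·4)/16³ = 405/32 kN
  M_B = -Pa²b/L² = -15·12²·4/16² = -135/4 kN·m
Superposition: R_A = 61733/480 kN, M_A = 21923/60 kN·m, R_B = 79867/480 kN, M_B = -25417/60 kN·m

R_A = 61733/480 kN, M_A = 21923/60 kN·m, R_B = 79867/480 kN, M_B = -25417/60 kN·m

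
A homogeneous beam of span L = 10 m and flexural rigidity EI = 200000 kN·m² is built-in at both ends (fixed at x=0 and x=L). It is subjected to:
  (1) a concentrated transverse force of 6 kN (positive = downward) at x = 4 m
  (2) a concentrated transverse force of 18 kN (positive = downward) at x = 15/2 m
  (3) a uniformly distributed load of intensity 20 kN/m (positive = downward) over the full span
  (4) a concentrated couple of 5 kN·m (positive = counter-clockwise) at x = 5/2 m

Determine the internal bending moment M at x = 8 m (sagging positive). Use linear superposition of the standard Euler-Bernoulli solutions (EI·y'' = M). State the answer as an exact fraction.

M(8) = -2027/750 kN·m

Load 1 — point force P=6 kN at a=4 m (b=L-a=6):
  M_1 = Pa²(a+3b)(L-x)/L³ - Pa²b/L²  [x>a] = 6·4²·(4+3·6)·(10-8)/10³ - 6·4²·6/10² = -192/125 kN·m
Load 2 — point force P=18 kN at a=15/2 m (b=L-a=5/2):
  M_2 = Pa²(a+3b)(L-x)/L³ - Pa²b/L²  [x>a] = 18·(15/2)²·((15/2)+3·(5/2))·(10-8)/10³ - 18·(15/2)²·(5/2)/10² = 81/16 kN·m
Load 3 — uniform load w=20 kN/m over full span:
  M_3 = wLx/2 - wL²/12 - wx²/2 = 20·10·8/2 - 20·10²/12 - 20·8²/2 = -20/3 kN·m
Load 4 — applied couple M₀=5 kN·m at a=5/2 m (b=L-a=15/2):
  M_4 = R_Ax - M_A - M₀  [x>a] with R_A=9/16, M_A=-15/16 = (9/16)·8 - (-15/16) - 5 = 7/16 kN·m
Superposition: M = Σ M_i = -2027/750 kN·m ≈ -2.702667 kN·m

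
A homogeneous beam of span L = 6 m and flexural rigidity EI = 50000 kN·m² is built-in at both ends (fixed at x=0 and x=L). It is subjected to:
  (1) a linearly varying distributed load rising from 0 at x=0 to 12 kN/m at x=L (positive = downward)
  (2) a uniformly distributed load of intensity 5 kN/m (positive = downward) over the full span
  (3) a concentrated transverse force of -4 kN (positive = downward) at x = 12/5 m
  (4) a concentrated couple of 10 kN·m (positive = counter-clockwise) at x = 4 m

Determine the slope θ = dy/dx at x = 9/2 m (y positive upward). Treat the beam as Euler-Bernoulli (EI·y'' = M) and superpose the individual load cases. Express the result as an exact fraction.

Load 1 — triangular load w₀=12 kN/m (0→w₀ over full span):
  θ_1 = -w₀(2x(L-x)(L-2x)(x+2L)+x²(L-x)²)/(120LEI) = -12·(2·(9/2)·(6-(9/2))·(6-2·(9/2))·((9/2)+2·6)+(9/2)²·(6-(9/2))²)/(120·6·50000) = 3321/16000000 rad
Load 2 — uniform load w=5 kN/m over full span:
  θ_2 = -wx(L-x)(L-2x)/(12EI) = -5·(9/2)·(6-(9/2))·(6-2·(9/2))/(12·50000) = 27/160000 rad
Load 3 — point force P=-4 kN at a=12/5 m (b=L-a=18/5):
  θ_3 = Pa²(L-x)(2bL-(3b+a)(L-x))/(2L³EI)  [x>a] = (-4)·(12/5)²·(6-(9/2))·(2·(18/5)·6-(3·(18/5)+(12/5))·(6-(9/2)))/(2·6³·50000) = -117/3125000 rad
Load 4 — applied couple M₀=10 kN·m at a=4 m (b=L-a=2):
  θ_4 = (R_Ax²/2 - M_Ax - M₀(x-a))/EI  [x>a] with R_A=20/9, M_A=10/3 = ((20/9)·(9/2)²/2 - (10/3)·(9/2) - 10·((9/2)-4))/50000 = 1/20000 rad
Superposition: θ = Σ θ_i = 155549/400000000 rad ≈ 0.000389 rad

θ(9/2) = 155549/400000000 rad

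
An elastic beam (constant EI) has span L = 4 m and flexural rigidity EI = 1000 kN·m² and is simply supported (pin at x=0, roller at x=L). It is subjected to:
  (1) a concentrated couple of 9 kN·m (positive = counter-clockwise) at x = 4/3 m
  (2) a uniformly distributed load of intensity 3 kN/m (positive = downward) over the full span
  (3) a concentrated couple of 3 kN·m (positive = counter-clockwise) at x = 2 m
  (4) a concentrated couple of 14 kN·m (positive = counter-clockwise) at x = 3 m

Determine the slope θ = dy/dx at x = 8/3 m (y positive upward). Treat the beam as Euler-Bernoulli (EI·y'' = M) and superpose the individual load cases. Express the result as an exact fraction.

θ(8/3) = 743/108000 rad

Load 1 — applied couple M₀=9 kN·m at a=4/3 m (b=L-a=8/3):
  θ_1 = (M₀x²/(2L)-M₀(x-a)+C₁)/EI  [x>a] with C₁=M₀(3b²-L²)/(6L)=2 = (9·(8/3)²/(2·4)-9·((8/3)-(4/3))+2)/1000 = -1/500 rad
Load 2 — uniform load w=3 kN/m over full span:
  θ_2 = -w(L³-6Lx²+4x³)/(24EI) = -3·(4³-6·4·(8/3)²+4·(8/3)³)/(24·1000) = 13/3375 rad
Load 3 — applied couple M₀=3 kN·m at a=2 m (b=L-a=2):
  θ_3 = (M₀x²/(2L)-M₀(x-a)+C₁)/EI  [x>a] with C₁=M₀(3b²-L²)/(6L)=-1/2 = (3·(8/3)²/(2·4)-3·((8/3)-2)+(-1/2))/1000 = 1/6000 rad
Load 4 — applied couple M₀=14 kN·m at a=3 m (b=L-a=1):
  θ_4 = (M₀x²/(2L)+C₁)/EI  [x≤a] with C₁=M₀(3b²-L²)/(6L)=-91/12 = (14·(8/3)²/(2·4)+(-91/12))/1000 = 7/1440 rad
Superposition: θ = Σ θ_i = 743/108000 rad ≈ 0.006880 rad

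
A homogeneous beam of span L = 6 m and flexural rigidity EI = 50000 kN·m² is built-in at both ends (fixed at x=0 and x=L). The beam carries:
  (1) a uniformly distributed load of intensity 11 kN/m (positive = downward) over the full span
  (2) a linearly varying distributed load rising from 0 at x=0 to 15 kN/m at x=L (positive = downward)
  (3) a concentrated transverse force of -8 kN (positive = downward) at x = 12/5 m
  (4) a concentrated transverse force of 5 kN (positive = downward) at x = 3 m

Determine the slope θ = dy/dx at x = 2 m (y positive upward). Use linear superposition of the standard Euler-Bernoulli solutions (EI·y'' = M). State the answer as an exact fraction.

θ(2) = -18283/37500000 rad

Load 1 — uniform load w=11 kN/m over full span:
  θ_1 = -wx(L-x)(L-2x)/(12EI) = -11·2·(6-2)·(6-2·2)/(12·50000) = -11/37500 rad
Load 2 — triangular load w₀=15 kN/m (0→w₀ over full span):
  θ_2 = -w₀(2x(L-x)(L-2x)(x+2L)+x²(L-x)²)/(120LEI) = -15·(2·2·(6-2)·(6-2·2)·(2+2·6)+2²·(6-2)²)/(120·6·50000) = -2/9375 rad
Load 3 — point force P=-8 kN at a=12/5 m (b=L-a=18/5):
  θ_3 = -Pb²x(2aL-(3a+b)x)/(2L³EI)  [x≤a] = -(-8)·(18/5)²·2·(2·(12/5)·6-(3·(12/5)+(18/5))·2)/(2·6³·50000) = 27/390625 rad
Load 4 — point force P=5 kN at a=3 m (b=L-a=3):
  θ_4 = -Pb²x(2aL-(3a+b)x)/(2L³EI)  [x≤a] = -5·3²·2·(2·3·6-(3·3+3)·2)/(2·6³·50000) = -1/20000 rad
Superposition: θ = Σ θ_i = -18283/37500000 rad ≈ -0.000488 rad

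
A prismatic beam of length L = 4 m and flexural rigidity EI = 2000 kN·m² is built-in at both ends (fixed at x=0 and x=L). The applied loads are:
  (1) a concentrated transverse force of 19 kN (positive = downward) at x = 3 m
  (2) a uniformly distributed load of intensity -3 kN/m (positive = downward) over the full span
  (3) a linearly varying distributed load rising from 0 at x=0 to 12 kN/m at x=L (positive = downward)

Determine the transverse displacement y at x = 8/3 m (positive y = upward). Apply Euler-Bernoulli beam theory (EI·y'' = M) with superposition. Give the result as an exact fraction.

y(8/3) = -3083/1215000 m

Load 1 — point force P=19 kN at a=3 m (b=L-a=1):
  y_1 = -Pb²x²(3aL-(3a+b)x)/(6L³EI)  [x≤a] = -19·1²·(8/3)²·(3·3·4-(3·3+1)·(8/3))/(6·4³·2000) = -133/81000 m
Load 2 — uniform load w=-3 kN/m over full span:
  y_2 = -wx²(L-x)²/(24EI) = -(-3)·(8/3)²·(4-(8/3))²/(24·2000) = 8/10125 m
Load 3 — triangular load w₀=12 kN/m (0→w₀ over full span):
  y_3 = -w₀x²(L-x)²(x+2L)/(120LEI) = -12·(8/3)²·(4-(8/3))²·((8/3)+2·4)/(120·4·2000) = -256/151875 m
Superposition: y = Σ y_i = -3083/1215000 m ≈ -0.002537 m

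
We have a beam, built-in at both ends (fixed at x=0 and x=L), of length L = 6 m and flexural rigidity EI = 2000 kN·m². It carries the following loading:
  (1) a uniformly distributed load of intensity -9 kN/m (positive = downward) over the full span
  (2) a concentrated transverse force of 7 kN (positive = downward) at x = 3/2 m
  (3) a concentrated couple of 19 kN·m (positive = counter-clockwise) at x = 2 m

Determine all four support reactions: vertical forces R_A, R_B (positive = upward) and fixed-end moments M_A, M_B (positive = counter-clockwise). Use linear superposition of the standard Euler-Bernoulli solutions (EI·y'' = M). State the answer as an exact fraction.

Load 1 — uniform load w=-9 kN/m over full span:
  R_A = wL/2 = (-9)·6/2 = -27 kN
  M_A = wL²/12 = (-9)·6²/12 = -27 kN·m
  R_B = wL/2 = (-9)·6/2 = -27 kN
  M_B = -wL²/12 = -(-9)·6²/12 = 27 kN·m
Load 2 — point force P=7 kN at a=3/2 m (b=L-a=9/2):
  R_A = Pb²(3a+b)/L³ = 7·(9/2)²·(3·(3/2)+(9/2))/6³ = 189/32 kN
  M_A = Pab²/L² = 7·(3/2)·(9/2)²/6² = 189/32 kN·m
  R_B = Pa²(a+3b)/L³ = 7·(3/2)²·((3/2)+3·(9/2))/6³ = 35/32 kN
  M_B = -Pa²b/L² = -7·(3/2)²·(9/2)/6² = -63/32 kN·m
Load 3 — applied couple M₀=19 kN·m at a=2 m (b=L-a=4):
  R_A = 6M₀ab/L³ = 6·19·2·4/6³ = 38/9 kN
  M_A = M₀b(2a-b)/L² = 19·4·(2·2-4)/6² = 0 kN·m
  R_B = -6M₀ab/L³ = -6·19·2·4/6³ = -38/9 kN
  M_B = M₀a(2b-a)/L² = 19·2·(2·4-2)/6² = 19/3 kN·m
Superposition: R_A = -4859/288 kN, M_A = -675/32 kN·m, R_B = -8677/288 kN, M_B = 3011/96 kN·m

R_A = -4859/288 kN, M_A = -675/32 kN·m, R_B = -8677/288 kN, M_B = 3011/96 kN·m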